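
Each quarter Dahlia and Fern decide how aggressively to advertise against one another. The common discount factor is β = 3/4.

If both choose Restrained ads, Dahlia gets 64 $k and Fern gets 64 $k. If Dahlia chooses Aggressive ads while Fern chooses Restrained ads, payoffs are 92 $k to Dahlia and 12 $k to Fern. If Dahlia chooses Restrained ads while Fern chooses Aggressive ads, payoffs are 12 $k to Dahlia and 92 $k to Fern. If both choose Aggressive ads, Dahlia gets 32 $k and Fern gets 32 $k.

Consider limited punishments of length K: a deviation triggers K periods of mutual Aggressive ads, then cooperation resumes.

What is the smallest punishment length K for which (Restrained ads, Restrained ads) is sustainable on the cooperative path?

2

Need Σ_{k=1}^{K} β^k ≥ (92−64)/(64−32) = 0.8750 at β = 3/4.
At K = 1 the sum is 0.7500 < 0.8750; at K = 2 it is 1.3125 ≥ 0.8750.
So the minimum punishment length is K = 2.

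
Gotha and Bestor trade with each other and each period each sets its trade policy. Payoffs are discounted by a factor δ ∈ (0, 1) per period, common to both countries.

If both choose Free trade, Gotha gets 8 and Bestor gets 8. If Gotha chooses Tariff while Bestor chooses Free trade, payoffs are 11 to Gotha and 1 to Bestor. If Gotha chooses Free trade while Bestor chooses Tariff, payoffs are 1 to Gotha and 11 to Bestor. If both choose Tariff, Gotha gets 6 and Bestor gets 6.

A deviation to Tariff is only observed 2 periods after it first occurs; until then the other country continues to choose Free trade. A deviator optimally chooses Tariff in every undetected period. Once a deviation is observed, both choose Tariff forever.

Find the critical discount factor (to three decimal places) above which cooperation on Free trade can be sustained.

Deviating for the 2 undetected periods gains 11−8 = 3 per period over cooperation, then loses 8−6 = 2 per period forever once punishment starts.
Gain: 3(1 + δ + … + δ^1); loss: 2·δ^2/(1−δ).
No profitable deviation ⇔ 3(1−δ^2) ≤ 2·δ^2, i.e. δ^2 ≥ 3/(3+2) = 3/5.
Hence δ ≥ (3/5)^(1/2) ≈ 0.775.

0.775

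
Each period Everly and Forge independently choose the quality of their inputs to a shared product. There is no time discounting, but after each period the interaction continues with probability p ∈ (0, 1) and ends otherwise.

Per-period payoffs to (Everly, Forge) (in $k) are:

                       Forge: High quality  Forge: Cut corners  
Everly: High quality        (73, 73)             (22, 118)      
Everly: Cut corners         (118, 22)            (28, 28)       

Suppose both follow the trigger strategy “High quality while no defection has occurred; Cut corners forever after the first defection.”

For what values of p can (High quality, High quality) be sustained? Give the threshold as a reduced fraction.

With no time discounting, the continuation probability p plays the role of the discount factor.
Grim-trigger IC: 73/(1−p) ≥ 118 + 28p/(1−p) ⇒ p ≥ (118−73)/(118−28) = 1/2.

1/2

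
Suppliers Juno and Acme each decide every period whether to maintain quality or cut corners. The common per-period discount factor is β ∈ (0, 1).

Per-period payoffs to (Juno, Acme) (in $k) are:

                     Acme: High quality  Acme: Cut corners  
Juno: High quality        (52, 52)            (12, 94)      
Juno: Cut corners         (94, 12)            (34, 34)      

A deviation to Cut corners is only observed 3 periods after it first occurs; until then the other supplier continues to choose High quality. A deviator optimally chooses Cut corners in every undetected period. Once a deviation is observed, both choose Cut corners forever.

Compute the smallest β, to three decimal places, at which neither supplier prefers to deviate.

0.888

Deviating for the 3 undetected periods gains 94−52 = 42 per period over cooperation, then loses 52−34 = 18 per period forever once punishment starts.
Gain: 42(1 + β + … + β^2); loss: 18·β^3/(1−β).
No profitable deviation ⇔ 42(1−β^3) ≤ 18·β^3, i.e. β^3 ≥ 42/(42+18) = 7/10.
Hence β ≥ (7/10)^(1/3) ≈ 0.888.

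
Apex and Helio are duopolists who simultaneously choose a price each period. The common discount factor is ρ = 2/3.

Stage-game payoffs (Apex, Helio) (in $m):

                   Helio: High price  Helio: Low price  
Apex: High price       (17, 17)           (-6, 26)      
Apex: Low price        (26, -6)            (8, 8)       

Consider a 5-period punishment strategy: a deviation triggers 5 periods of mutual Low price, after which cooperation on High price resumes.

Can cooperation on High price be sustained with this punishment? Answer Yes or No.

Comparing payoff streams over the 6 periods until play realigns: cooperate → 17(1+ρ+…+ρ^5); deviate → 26 + 8(ρ+…+ρ^5).
Cooperation is sustained iff (17−8)(ρ+…+ρ^5) ≥ 26−17.
ρ+…+ρ^5 = 2/3·(1−(2/3)^5)/(1−2/3) = 1.7366, and (26−17)/(17−8) = 1.0000.
1.7366 ≥ 1.0000, so cooperation is sustainable.

Yes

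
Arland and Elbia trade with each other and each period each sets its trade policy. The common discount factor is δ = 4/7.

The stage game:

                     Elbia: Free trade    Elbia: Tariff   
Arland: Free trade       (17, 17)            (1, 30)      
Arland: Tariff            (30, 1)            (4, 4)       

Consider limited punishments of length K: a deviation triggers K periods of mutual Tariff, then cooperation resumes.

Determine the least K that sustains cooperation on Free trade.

Need Σ_{k=1}^{K} δ^k ≥ (30−17)/(17−4) = 1.0000 at δ = 4/7.
At K = 2 the sum is 0.8980 < 1.0000; at K = 3 it is 1.0845 ≥ 1.0000.
So the minimum punishment length is K = 3.

3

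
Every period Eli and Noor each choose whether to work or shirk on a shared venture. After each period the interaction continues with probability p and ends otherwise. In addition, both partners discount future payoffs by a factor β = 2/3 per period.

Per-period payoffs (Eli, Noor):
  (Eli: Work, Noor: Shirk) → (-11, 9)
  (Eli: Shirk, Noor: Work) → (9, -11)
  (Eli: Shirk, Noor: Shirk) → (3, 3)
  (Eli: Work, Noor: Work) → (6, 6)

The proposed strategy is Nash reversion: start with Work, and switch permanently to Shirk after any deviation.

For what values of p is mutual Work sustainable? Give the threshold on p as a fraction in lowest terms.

3/4

With continuation probability p and discount β, the effective per-period discount factor is βp.
Grim-trigger IC: βp ≥ (9−6)/(9−3) = 1/2.
So p ≥ (1/2)/(2/3) = 3/4.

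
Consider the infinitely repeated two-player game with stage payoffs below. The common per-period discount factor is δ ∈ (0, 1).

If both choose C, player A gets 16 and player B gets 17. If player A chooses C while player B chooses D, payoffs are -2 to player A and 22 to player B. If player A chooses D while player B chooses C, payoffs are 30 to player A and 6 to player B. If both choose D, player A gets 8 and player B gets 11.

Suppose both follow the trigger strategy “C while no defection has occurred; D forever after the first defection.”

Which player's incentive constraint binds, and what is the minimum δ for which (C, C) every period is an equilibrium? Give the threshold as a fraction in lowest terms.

player A's threshold: (30−16)/(30−8) = 7/11.
player B's threshold: (22−17)/(22−11) = 5/11.
7/11 > 5/11, so player A binds and δ* = 7/11.

player A; δ ≥ 7/11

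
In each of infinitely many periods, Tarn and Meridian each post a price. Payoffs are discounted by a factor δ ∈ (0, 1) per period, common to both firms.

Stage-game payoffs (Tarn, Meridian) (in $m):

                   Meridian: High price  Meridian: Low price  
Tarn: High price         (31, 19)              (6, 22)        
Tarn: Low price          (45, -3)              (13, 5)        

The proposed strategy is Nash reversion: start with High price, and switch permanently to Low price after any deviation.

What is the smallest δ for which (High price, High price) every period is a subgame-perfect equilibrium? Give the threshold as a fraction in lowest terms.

7/16

For Tarn: deviation gain 45−31 = 14, per-period punishment loss 31−13 = 18. IC gives δ ≥ 14/32 = 7/16.
For Meridian: gain 3, loss 14 per period, so δ ≥ 3/17.
The tighter constraint is Tarn's, so cooperation needs δ ≥ 7/16.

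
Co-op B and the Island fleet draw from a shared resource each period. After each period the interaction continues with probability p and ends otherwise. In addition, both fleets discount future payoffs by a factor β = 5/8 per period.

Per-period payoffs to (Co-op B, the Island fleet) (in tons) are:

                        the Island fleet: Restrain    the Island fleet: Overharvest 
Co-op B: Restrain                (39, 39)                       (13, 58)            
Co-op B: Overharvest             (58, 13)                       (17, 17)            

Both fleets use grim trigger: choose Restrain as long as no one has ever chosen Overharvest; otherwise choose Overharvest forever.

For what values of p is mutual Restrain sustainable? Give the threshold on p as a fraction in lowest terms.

152/205

With continuation probability p and discount β, the effective per-period discount factor is βp.
Grim-trigger IC: βp ≥ (58−39)/(58−17) = 19/41.
So p ≥ (19/41)/(5/8) = 152/205.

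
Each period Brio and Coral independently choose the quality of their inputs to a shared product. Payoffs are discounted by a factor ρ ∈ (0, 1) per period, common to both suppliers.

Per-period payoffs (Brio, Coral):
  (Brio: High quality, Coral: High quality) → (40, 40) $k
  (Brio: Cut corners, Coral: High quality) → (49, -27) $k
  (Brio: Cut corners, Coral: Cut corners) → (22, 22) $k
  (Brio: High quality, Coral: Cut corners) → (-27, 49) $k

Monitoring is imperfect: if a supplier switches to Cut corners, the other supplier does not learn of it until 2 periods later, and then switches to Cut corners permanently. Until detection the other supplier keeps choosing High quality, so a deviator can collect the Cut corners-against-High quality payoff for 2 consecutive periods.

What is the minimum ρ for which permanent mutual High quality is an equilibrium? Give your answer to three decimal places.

0.577

A deviator earns 49 for 2 periods, then 22 forever; cooperating earns 40 forever. Multiplying the IC by (1−ρ):
40 ≥ 49(1−ρ^2) + 22ρ^2, so 27·ρ^2 ≥ 9 and ρ^2 ≥ 1/3.
ρ ≥ (1/3)^(1/2) ≈ 0.577.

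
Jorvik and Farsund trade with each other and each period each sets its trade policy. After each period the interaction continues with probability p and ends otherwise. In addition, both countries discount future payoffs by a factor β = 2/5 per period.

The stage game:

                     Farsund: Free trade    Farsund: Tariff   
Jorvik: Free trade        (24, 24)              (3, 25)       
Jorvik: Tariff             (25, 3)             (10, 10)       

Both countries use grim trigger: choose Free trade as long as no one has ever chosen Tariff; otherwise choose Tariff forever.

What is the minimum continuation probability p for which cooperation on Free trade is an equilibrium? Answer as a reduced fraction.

With continuation probability p and discount β, the effective per-period discount factor is βp.
Grim-trigger IC: βp ≥ (25−24)/(25−10) = 1/15.
So p ≥ (1/15)/(2/5) = 1/6.

1/6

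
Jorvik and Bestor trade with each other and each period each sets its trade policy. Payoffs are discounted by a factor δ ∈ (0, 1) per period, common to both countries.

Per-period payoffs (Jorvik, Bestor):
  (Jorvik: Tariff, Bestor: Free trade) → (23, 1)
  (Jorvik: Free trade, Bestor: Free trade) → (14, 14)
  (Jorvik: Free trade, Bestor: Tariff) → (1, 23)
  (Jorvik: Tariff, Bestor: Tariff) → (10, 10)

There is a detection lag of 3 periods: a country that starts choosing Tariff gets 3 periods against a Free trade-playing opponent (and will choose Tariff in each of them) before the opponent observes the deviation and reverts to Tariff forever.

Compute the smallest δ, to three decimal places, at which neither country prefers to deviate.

The best deviation is to choose Tariff for all 3 undetected periods, earning 23 each, then 10 forever once detected.
Deviation value: 23(1−δ^3)/(1−δ) + 10δ^3/(1−δ); cooperation value: 14/(1−δ).
IC: 14 ≥ 23(1−δ^3) + 10δ^3 = 23 − 13δ^3.
So δ^3 ≥ 9/13, giving δ ≥ (9/13)^(1/3) ≈ 0.885.

0.885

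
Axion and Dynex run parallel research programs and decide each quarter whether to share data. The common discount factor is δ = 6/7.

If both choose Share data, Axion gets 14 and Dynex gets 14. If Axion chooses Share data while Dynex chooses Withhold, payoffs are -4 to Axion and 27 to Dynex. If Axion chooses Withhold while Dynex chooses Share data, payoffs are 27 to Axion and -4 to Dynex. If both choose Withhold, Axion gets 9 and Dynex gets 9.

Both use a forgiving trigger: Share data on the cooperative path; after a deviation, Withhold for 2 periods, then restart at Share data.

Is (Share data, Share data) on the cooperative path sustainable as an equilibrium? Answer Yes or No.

No

Comparing payoff streams over the 3 periods until play realigns: cooperate → 14(1+δ+…+δ^2); deviate → 27 + 9(δ+…+δ^2).
Cooperation is sustained iff (14−9)(δ+…+δ^2) ≥ 27−14.
δ+…+δ^2 = 6/7·(1−(6/7)^2)/(1−6/7) = 1.5918, and (27−14)/(14−9) = 2.6000.
1.5918 < 2.6000, so cooperation is not sustainable.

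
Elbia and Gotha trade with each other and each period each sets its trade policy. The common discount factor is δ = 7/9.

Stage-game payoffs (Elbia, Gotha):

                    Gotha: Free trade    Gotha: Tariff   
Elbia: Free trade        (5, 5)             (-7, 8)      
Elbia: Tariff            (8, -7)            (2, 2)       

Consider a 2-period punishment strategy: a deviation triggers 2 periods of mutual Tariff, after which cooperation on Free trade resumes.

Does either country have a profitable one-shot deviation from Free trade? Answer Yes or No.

No

A one-shot deviation gives 8 now, then 2 for 2 periods, then back to 5.
Gain from deviating: (8−5) today; loss: (5−2) in each of the next 2 periods.
No-deviation condition: (5−2)(δ+…+δ^2) ≥ 8−5, i.e. δ+…+δ^2 ≥ 1.
At δ = 7/9: δ+…+δ^2 = 1.3827 ≥ 1.0000.
So cooperation is sustainable.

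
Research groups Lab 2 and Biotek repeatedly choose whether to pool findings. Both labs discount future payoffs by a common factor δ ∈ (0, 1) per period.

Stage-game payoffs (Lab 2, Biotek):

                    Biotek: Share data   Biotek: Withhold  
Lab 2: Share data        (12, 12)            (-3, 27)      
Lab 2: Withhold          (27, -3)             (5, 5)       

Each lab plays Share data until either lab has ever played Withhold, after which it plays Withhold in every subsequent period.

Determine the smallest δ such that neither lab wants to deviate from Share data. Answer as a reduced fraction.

Under grim trigger the critical discount factor is (T−C)/(T−P) with T = 27, C = 12, P = 5.
δ* = (27−12)/(27−5) = 15/22.

15/22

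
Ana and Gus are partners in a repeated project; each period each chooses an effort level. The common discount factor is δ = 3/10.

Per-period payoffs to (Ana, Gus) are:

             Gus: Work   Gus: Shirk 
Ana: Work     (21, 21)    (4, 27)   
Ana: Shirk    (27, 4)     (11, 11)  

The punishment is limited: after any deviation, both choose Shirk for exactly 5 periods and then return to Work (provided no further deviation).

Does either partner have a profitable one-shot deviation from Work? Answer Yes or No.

IC: δ+…+δ^5 ≥ (27−21)/(21−11) = 3/5.
At δ = 3/10: partial sum = 0.4275 < 0.6000. Cooperation not sustainable.

Yes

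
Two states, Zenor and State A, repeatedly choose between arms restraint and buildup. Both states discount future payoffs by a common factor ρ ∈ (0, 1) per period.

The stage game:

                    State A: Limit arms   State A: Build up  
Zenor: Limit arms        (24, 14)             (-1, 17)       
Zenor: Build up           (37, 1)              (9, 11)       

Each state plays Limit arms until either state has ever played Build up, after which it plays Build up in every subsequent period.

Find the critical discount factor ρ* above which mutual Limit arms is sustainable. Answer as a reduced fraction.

1/2

Zenor: cooperation gives 24 each period; deviation gives 37 once then 9 forever.
  24/(1−ρ) ≥ 37 + 9ρ/(1−ρ) ⇒ ρ ≥ 13/28.
State A: cooperation gives 14 each period; deviation gives 17 once then 11 forever.
  ρ ≥ 3/6 = 1/2.
Both must hold, so the binding constraint is State A's: ρ ≥ 1/2.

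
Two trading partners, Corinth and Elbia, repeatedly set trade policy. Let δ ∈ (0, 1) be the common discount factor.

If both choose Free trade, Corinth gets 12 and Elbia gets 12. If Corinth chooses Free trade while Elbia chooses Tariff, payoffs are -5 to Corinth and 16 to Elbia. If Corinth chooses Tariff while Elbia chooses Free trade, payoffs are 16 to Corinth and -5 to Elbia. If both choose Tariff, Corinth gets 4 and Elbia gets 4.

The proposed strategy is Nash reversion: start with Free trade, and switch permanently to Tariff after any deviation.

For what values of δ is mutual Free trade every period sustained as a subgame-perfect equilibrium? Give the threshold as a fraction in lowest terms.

Cooperation forever yields 12 each period: 12/(1−δ).
Deviating yields 16 once, then 4 forever: 16 + 4δ/(1−δ).
No profitable deviation requires 12/(1−δ) ≥ 16 + 4δ/(1−δ).
Multiplying by (1−δ): 12 ≥ 16(1−δ) + 4δ = 16 − 12δ.
So 12δ ≥ 4, i.e. δ ≥ 4/12 = 1/3.

1/3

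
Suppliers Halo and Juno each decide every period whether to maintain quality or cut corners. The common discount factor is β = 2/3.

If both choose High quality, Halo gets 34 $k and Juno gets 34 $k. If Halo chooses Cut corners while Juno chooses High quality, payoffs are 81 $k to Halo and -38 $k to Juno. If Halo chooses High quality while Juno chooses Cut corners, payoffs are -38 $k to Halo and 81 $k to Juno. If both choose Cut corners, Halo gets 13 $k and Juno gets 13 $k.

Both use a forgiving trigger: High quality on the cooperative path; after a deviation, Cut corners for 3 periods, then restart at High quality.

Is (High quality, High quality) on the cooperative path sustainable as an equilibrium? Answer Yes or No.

No

IC: β+…+β^3 ≥ (81−34)/(34−13) = 47/21.
At β = 2/3: partial sum = 1.4074 < 2.2381. Cooperation not sustainable.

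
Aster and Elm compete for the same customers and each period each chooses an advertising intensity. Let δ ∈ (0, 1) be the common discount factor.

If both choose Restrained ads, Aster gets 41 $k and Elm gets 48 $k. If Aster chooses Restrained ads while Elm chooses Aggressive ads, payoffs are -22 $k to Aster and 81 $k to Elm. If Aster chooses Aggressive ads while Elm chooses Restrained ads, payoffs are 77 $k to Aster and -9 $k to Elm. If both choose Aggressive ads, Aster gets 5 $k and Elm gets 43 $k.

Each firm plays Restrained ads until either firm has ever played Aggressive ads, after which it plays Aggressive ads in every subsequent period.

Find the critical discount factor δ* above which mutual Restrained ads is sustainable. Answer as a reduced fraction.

33/38

Aster's threshold: (77−41)/(77−5) = 1/2.
Elm's threshold: (81−48)/(81−43) = 33/38.
1/2 < 33/38, so Elm binds and δ* = 33/38.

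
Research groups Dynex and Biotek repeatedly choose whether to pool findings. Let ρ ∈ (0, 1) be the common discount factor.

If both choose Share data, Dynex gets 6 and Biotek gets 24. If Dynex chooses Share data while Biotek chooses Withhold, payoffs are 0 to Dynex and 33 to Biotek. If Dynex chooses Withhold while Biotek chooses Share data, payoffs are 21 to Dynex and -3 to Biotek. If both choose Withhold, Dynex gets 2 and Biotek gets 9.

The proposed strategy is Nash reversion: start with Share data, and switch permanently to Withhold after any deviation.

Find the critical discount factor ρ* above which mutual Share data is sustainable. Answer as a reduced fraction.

For Dynex: deviation gain 21−6 = 15, per-period punishment loss 6−2 = 4. IC gives ρ ≥ 15/19.
For Biotek: gain 9, loss 15 per period, so ρ ≥ 9/24 = 3/8.
The tighter constraint is Dynex's, so cooperation needs ρ ≥ 15/19.

15/19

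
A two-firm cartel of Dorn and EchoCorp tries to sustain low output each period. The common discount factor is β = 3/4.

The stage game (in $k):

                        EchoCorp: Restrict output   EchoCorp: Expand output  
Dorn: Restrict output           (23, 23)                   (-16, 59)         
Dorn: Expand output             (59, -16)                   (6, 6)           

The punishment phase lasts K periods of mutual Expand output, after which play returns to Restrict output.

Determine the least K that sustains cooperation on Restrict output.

Need Σ_{k=1}^{K} β^k ≥ (59−23)/(23−6) = 2.1176 at β = 3/4.
At K = 4 the sum is 2.0508 < 2.1176; at K = 5 it is 2.2881 ≥ 2.1176.
So the minimum punishment length is K = 5.

5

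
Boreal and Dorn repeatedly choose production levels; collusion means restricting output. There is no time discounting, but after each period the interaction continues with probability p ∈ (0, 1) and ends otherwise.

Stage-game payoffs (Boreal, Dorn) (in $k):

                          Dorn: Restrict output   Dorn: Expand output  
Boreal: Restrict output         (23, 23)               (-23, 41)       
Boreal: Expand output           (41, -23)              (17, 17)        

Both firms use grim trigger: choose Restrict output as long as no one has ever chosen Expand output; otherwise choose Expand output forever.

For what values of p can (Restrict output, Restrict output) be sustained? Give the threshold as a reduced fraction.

3/4

With no time discounting, the continuation probability p plays the role of the discount factor.
Grim-trigger IC: 23/(1−p) ≥ 41 + 17p/(1−p) ⇒ p ≥ (41−23)/(41−17) = 3/4.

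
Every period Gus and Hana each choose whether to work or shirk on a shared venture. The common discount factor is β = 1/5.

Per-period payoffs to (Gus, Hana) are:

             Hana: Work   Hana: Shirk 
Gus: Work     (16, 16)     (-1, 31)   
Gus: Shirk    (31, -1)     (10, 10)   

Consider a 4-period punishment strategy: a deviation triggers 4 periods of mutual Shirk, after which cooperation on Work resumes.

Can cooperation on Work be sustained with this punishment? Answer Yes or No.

No

A one-shot deviation gives 31 now, then 10 for 4 periods, then back to 16.
Gain from deviating: (31−16) today; loss: (16−10) in each of the next 4 periods.
No-deviation condition: (16−10)(β+…+β^4) ≥ 31−16, i.e. β+…+β^4 ≥ 5/2.
At β = 1/5: β+…+β^4 = 0.2496 < 2.5000.
So cooperation is not sustainable.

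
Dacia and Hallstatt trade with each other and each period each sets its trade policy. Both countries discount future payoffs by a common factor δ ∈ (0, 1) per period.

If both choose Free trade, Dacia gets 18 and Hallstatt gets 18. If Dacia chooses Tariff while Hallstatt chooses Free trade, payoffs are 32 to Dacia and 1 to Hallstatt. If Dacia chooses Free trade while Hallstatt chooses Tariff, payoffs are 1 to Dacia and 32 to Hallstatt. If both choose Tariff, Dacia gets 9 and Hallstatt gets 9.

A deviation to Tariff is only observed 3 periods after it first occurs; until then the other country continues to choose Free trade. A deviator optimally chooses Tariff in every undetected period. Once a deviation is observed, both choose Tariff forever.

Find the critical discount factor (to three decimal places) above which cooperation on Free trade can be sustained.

0.847

A deviator earns 32 for 3 periods, then 9 forever; cooperating earns 18 forever. Multiplying the IC by (1−δ):
18 ≥ 32(1−δ^3) + 9δ^3, so 23·δ^3 ≥ 14 and δ^3 ≥ 14/23.
δ ≥ (14/23)^(1/3) ≈ 0.847.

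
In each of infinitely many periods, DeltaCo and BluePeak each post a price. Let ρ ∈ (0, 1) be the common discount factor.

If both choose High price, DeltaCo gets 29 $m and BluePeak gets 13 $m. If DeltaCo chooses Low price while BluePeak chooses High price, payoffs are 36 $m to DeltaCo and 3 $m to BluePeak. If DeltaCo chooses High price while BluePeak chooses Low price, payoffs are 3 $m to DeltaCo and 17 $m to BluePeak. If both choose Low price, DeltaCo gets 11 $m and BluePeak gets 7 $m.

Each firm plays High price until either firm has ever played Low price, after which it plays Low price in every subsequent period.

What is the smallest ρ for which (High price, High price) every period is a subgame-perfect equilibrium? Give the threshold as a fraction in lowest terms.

2/5

DeltaCo's threshold: (36−29)/(36−11) = 7/25.
BluePeak's threshold: (17−13)/(17−7) = 2/5.
7/25 < 2/5, so BluePeak binds and ρ* = 2/5.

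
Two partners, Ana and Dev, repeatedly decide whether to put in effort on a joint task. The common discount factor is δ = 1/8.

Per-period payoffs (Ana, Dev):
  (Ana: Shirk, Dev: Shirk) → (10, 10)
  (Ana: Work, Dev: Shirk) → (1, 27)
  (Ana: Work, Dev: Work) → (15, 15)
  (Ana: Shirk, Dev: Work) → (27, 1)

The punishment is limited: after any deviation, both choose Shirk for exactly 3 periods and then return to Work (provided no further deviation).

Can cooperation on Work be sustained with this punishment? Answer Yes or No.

IC: δ+…+δ^3 ≥ (27−15)/(15−10) = 12/5.
At δ = 1/8: partial sum = 0.1426 < 2.4000. Cooperation not sustainable.

No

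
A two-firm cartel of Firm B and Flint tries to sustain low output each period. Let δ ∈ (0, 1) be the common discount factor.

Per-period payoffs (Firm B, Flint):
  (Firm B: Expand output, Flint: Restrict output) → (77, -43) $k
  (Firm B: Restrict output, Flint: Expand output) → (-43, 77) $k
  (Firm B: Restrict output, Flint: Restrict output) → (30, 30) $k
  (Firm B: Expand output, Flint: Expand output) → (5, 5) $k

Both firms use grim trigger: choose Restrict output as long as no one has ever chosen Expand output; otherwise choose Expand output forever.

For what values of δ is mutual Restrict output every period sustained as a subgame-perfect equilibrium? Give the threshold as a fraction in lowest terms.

47/72

One-period gain from deviating is 77 − 30 = 47. The loss is 30 − 5 = 25 in every subsequent period, with present value 25·δ/(1−δ).
Deviation is unprofitable when 25·δ/(1−δ) ≥ 47, i.e. δ/(1−δ) ≥ 47/25.
Equivalently δ ≥ 47/(47+25) = 47/72.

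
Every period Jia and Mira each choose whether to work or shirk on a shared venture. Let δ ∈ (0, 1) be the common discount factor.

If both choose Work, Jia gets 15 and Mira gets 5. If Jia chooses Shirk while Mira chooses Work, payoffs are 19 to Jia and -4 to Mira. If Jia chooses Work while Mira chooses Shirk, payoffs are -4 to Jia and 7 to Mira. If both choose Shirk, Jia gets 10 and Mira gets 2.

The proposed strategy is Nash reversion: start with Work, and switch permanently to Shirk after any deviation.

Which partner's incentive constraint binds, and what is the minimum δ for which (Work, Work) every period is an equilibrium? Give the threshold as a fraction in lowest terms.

Jia; δ ≥ 4/9

Jia: cooperation gives 15 each period; deviation gives 19 once then 10 forever.
  15/(1−δ) ≥ 19 + 10δ/(1−δ) ⇒ δ ≥ 4/9.
Mira: cooperation gives 5 each period; deviation gives 7 once then 2 forever.
  δ ≥ 2/5.
Both must hold, so the binding constraint is Jia's: δ ≥ 4/9.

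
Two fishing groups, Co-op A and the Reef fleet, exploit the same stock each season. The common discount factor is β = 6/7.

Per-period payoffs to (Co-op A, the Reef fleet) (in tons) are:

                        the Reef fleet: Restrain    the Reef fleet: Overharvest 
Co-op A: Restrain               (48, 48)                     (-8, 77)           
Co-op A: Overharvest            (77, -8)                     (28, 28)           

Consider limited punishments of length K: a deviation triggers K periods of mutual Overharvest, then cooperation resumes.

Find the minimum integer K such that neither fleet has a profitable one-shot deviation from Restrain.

IC: β(1−β^K)/(1−β) ≥ (77−48)/(48−28) = 29/20.
With β = 6/7: need 1 − β^K ≥ 29/20·(1−6/7)/(6/7), i.e. β^K ≤ 0.7583.
Since (6/7)^1 = 0.8571 and (6/7)^2 = 0.7347, the smallest such K is 2.

2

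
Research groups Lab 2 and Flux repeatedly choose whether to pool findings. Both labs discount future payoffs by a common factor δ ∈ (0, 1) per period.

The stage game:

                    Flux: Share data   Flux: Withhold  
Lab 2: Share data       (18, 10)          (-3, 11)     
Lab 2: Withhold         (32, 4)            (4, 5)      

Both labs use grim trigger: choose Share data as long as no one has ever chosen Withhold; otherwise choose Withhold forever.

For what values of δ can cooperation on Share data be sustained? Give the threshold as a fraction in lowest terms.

1/2

Lab 2's threshold: (32−18)/(32−4) = 1/2.
Flux's threshold: (11−10)/(11−5) = 1/6.
1/2 > 1/6, so Lab 2 binds and δ* = 1/2.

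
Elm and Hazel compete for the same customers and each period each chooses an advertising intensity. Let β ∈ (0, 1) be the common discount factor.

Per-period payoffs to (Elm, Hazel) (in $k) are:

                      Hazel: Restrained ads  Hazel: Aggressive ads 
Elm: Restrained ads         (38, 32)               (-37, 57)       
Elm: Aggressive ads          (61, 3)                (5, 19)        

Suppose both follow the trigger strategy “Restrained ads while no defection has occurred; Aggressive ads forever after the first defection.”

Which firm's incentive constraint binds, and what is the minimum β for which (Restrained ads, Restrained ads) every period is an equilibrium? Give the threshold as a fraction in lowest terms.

Hazel; β ≥ 25/38

Elm's threshold: (61−38)/(61−5) = 23/56.
Hazel's threshold: (57−32)/(57−19) = 25/38.
23/56 < 25/38, so Hazel binds and β* = 25/38.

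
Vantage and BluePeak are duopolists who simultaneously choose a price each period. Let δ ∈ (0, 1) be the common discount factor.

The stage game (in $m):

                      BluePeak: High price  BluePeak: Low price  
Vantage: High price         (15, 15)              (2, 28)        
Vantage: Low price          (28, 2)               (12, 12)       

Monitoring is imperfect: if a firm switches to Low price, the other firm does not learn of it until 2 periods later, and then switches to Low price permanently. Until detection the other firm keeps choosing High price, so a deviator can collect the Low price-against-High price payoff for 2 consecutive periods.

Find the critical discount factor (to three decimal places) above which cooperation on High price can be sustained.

The best deviation is to choose Low price for all 2 undetected periods, earning 28 each, then 12 forever once detected.
Deviation value: 28(1−δ^2)/(1−δ) + 12δ^2/(1−δ); cooperation value: 15/(1−δ).
IC: 15 ≥ 28(1−δ^2) + 12δ^2 = 28 − 16δ^2.
So δ^2 ≥ 13/16, giving δ ≥ (13/16)^(1/2) ≈ 0.901.

0.901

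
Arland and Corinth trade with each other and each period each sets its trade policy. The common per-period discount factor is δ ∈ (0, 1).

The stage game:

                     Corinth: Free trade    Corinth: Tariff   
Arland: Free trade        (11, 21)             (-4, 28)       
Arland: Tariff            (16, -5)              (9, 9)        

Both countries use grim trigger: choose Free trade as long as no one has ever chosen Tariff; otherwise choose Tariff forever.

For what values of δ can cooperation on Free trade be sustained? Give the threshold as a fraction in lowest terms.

Arland's threshold: (16−11)/(16−9) = 5/7.
Corinth's threshold: (28−21)/(28−9) = 7/19.
5/7 > 7/19, so Arland binds and δ* = 5/7.

5/7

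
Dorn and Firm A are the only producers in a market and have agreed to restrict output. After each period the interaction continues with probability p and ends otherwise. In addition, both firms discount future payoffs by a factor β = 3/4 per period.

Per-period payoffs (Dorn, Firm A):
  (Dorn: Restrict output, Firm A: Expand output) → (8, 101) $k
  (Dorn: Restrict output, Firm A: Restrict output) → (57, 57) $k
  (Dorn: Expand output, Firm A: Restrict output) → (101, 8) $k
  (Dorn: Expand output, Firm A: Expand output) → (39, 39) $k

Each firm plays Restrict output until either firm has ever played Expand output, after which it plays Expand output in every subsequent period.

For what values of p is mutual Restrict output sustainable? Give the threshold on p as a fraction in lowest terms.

88/93

With continuation probability p and discount β, the effective per-period discount factor is βp.
Grim-trigger IC: βp ≥ (101−57)/(101−39) = 22/31.
So p ≥ (22/31)/(3/4) = 88/93.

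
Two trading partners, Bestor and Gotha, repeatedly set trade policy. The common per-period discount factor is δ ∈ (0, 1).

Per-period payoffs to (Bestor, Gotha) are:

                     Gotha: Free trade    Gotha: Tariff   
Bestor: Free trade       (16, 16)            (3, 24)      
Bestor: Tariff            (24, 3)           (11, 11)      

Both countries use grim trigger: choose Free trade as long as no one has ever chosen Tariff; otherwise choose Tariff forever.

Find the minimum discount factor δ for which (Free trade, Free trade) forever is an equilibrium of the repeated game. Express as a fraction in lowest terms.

Cooperation forever yields 16 each period: 16/(1−δ).
Deviating yields 24 once, then 11 forever: 24 + 11δ/(1−δ).
No profitable deviation requires 16/(1−δ) ≥ 24 + 11δ/(1−δ).
Multiplying by (1−δ): 16 ≥ 24(1−δ) + 11δ = 24 − 13δ.
So 13δ ≥ 8, i.e. δ ≥ 8/13.

8/13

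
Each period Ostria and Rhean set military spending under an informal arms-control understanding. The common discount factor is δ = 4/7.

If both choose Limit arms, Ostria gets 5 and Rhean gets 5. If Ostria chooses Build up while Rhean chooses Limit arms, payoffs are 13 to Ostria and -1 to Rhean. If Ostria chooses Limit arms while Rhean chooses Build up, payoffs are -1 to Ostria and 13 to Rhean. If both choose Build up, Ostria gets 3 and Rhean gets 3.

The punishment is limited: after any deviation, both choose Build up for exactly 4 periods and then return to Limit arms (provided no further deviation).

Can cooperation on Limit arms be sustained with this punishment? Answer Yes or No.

No

A one-shot deviation gives 13 now, then 3 for 4 periods, then back to 5.
Gain from deviating: (13−5) today; loss: (5−3) in each of the next 4 periods.
No-deviation condition: (5−3)(δ+…+δ^4) ≥ 13−5, i.e. δ+…+δ^4 ≥ 4.
At δ = 4/7: δ+…+δ^4 = 1.1912 < 4.0000.
So cooperation is not sustainable.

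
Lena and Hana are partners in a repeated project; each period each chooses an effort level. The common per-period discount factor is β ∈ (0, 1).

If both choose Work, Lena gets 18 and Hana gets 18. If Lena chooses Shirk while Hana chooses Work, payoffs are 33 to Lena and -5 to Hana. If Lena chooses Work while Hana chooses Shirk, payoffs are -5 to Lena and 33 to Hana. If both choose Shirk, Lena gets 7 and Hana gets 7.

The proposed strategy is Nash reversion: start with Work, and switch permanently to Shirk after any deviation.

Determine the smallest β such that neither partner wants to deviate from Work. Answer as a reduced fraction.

One-period gain from deviating is 33 − 18 = 15. The loss is 18 − 7 = 11 in every subsequent period, with present value 11·β/(1−β).
Deviation is unprofitable when 11·β/(1−β) ≥ 15, i.e. β/(1−β) ≥ 15/11.
Equivalently β ≥ 15/(15+11) = 15/26.

15/26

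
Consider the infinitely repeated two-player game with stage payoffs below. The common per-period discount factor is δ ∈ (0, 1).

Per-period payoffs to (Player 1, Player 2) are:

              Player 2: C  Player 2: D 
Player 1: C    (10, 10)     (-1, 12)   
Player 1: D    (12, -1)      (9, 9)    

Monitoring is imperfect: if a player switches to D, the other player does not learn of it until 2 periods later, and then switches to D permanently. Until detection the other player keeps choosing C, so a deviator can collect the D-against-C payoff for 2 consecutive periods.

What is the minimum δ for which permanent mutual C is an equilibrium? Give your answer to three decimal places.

0.816

A deviator earns 12 for 2 periods, then 9 forever; cooperating earns 10 forever. Multiplying the IC by (1−δ):
10 ≥ 12(1−δ^2) + 9δ^2, so 3·δ^2 ≥ 2 and δ^2 ≥ 2/3.
δ ≥ (2/3)^(1/2) ≈ 0.816.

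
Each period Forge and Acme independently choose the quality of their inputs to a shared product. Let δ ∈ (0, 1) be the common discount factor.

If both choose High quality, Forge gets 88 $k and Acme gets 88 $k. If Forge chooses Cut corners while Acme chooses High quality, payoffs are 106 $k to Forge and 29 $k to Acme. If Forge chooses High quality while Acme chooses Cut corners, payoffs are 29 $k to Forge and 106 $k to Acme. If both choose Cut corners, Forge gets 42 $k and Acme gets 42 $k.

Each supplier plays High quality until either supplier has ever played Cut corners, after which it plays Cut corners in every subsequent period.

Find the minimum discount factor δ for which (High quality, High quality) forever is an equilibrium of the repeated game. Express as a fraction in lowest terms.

9/32

Cooperation forever yields 88 each period: 88/(1−δ).
Deviating yields 106 once, then 42 forever: 106 + 42δ/(1−δ).
No profitable deviation requires 88/(1−δ) ≥ 106 + 42δ/(1−δ).
Multiplying by (1−δ): 88 ≥ 106(1−δ) + 42δ = 106 − 64δ.
So 64δ ≥ 18, i.e. δ ≥ 18/64 = 9/32.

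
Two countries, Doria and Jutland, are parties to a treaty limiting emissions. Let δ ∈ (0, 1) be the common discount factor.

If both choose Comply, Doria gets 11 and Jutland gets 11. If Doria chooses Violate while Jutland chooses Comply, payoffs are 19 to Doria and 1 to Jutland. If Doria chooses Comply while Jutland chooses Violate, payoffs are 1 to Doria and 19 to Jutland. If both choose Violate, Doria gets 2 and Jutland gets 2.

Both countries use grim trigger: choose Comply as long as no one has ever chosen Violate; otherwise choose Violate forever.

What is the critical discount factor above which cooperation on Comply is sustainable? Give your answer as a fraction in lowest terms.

One-period gain from deviating is 19 − 11 = 8. The loss is 11 − 2 = 9 in every subsequent period, with present value 9·δ/(1−δ).
Deviation is unprofitable when 9·δ/(1−δ) ≥ 8, i.e. δ/(1−δ) ≥ 8/9.
Equivalently δ ≥ 8/(8+9) = 8/17.

8/17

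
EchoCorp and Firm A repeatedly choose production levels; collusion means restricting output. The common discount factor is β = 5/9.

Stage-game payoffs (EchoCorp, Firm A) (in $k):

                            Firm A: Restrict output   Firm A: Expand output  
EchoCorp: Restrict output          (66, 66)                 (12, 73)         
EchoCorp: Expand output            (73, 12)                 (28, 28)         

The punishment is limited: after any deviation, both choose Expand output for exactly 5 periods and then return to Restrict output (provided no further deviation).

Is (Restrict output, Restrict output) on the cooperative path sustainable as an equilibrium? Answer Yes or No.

Yes

A one-shot deviation gives 73 now, then 28 for 5 periods, then back to 66.
Gain from deviating: (73−66) today; loss: (66−28) in each of the next 5 periods.
No-deviation condition: (66−28)(β+…+β^5) ≥ 73−66, i.e. β+…+β^5 ≥ 7/38.
At β = 5/9: β+…+β^5 = 1.1838 ≥ 0.1842.
So cooperation is sustainable.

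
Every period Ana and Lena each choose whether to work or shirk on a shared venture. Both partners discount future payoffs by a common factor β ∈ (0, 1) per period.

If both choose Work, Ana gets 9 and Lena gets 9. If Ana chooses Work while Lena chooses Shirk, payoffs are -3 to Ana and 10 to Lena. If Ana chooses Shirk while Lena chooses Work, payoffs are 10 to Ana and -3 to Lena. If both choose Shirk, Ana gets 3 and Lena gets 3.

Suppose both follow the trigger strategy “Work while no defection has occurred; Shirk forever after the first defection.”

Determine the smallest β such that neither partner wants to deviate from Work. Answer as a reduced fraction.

Cooperation forever yields 9 each period: 9/(1−β).
Deviating yields 10 once, then 3 forever: 10 + 3β/(1−β).
No profitable deviation requires 9/(1−β) ≥ 10 + 3β/(1−β).
Multiplying by (1−β): 9 ≥ 10(1−β) + 3β = 10 − 7β.
So 7β ≥ 1, i.e. β ≥ 1/7.

1/7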